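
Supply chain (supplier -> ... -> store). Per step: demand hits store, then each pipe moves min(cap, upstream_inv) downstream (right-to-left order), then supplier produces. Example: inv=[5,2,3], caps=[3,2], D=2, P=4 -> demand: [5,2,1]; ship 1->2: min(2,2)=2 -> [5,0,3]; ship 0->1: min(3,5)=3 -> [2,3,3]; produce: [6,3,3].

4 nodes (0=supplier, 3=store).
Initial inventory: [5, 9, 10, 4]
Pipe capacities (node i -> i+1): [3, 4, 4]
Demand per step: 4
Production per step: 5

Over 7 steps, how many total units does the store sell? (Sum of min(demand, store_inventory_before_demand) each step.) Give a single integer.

Step 1: sold=4 (running total=4) -> [7 8 10 4]
Step 2: sold=4 (running total=8) -> [9 7 10 4]
Step 3: sold=4 (running total=12) -> [11 6 10 4]
Step 4: sold=4 (running total=16) -> [13 5 10 4]
Step 5: sold=4 (running total=20) -> [15 4 10 4]
Step 6: sold=4 (running total=24) -> [17 3 10 4]
Step 7: sold=4 (running total=28) -> [19 3 9 4]

Answer: 28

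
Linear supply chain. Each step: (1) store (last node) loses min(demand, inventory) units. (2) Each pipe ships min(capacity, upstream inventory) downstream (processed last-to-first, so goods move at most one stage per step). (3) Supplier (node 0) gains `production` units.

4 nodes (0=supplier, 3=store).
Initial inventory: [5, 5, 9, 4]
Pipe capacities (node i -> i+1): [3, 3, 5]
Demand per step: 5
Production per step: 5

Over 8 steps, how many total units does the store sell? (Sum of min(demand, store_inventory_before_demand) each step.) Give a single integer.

Answer: 31

Derivation:
Step 1: sold=4 (running total=4) -> [7 5 7 5]
Step 2: sold=5 (running total=9) -> [9 5 5 5]
Step 3: sold=5 (running total=14) -> [11 5 3 5]
Step 4: sold=5 (running total=19) -> [13 5 3 3]
Step 5: sold=3 (running total=22) -> [15 5 3 3]
Step 6: sold=3 (running total=25) -> [17 5 3 3]
Step 7: sold=3 (running total=28) -> [19 5 3 3]
Step 8: sold=3 (running total=31) -> [21 5 3 3]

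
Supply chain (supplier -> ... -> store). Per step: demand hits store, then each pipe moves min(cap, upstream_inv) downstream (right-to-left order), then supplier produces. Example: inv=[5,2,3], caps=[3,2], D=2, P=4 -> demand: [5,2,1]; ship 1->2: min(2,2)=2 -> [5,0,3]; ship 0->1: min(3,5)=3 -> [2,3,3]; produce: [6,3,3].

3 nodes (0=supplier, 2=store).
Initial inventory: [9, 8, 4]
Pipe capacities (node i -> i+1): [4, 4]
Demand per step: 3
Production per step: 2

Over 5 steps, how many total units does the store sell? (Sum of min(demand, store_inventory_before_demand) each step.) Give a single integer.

Answer: 15

Derivation:
Step 1: sold=3 (running total=3) -> [7 8 5]
Step 2: sold=3 (running total=6) -> [5 8 6]
Step 3: sold=3 (running total=9) -> [3 8 7]
Step 4: sold=3 (running total=12) -> [2 7 8]
Step 5: sold=3 (running total=15) -> [2 5 9]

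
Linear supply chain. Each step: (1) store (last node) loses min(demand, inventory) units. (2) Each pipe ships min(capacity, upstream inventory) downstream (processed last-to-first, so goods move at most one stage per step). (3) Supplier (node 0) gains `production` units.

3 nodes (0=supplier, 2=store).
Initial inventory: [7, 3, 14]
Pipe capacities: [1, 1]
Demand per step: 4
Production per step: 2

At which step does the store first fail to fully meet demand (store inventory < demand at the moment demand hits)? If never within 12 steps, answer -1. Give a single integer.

Step 1: demand=4,sold=4 ship[1->2]=1 ship[0->1]=1 prod=2 -> [8 3 11]
Step 2: demand=4,sold=4 ship[1->2]=1 ship[0->1]=1 prod=2 -> [9 3 8]
Step 3: demand=4,sold=4 ship[1->2]=1 ship[0->1]=1 prod=2 -> [10 3 5]
Step 4: demand=4,sold=4 ship[1->2]=1 ship[0->1]=1 prod=2 -> [11 3 2]
Step 5: demand=4,sold=2 ship[1->2]=1 ship[0->1]=1 prod=2 -> [12 3 1]
Step 6: demand=4,sold=1 ship[1->2]=1 ship[0->1]=1 prod=2 -> [13 3 1]
Step 7: demand=4,sold=1 ship[1->2]=1 ship[0->1]=1 prod=2 -> [14 3 1]
Step 8: demand=4,sold=1 ship[1->2]=1 ship[0->1]=1 prod=2 -> [15 3 1]
Step 9: demand=4,sold=1 ship[1->2]=1 ship[0->1]=1 prod=2 -> [16 3 1]
Step 10: demand=4,sold=1 ship[1->2]=1 ship[0->1]=1 prod=2 -> [17 3 1]
Step 11: demand=4,sold=1 ship[1->2]=1 ship[0->1]=1 prod=2 -> [18 3 1]
Step 12: demand=4,sold=1 ship[1->2]=1 ship[0->1]=1 prod=2 -> [19 3 1]
First stockout at step 5

5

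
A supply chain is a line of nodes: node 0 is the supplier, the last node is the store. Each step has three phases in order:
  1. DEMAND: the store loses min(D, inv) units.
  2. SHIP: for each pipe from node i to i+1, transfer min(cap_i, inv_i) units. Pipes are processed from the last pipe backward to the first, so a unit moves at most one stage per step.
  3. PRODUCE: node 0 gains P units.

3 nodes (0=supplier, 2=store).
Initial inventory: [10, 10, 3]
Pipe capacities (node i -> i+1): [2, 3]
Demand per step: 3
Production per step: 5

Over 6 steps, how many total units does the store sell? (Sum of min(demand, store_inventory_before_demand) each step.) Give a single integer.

Step 1: sold=3 (running total=3) -> [13 9 3]
Step 2: sold=3 (running total=6) -> [16 8 3]
Step 3: sold=3 (running total=9) -> [19 7 3]
Step 4: sold=3 (running total=12) -> [22 6 3]
Step 5: sold=3 (running total=15) -> [25 5 3]
Step 6: sold=3 (running total=18) -> [28 4 3]

Answer: 18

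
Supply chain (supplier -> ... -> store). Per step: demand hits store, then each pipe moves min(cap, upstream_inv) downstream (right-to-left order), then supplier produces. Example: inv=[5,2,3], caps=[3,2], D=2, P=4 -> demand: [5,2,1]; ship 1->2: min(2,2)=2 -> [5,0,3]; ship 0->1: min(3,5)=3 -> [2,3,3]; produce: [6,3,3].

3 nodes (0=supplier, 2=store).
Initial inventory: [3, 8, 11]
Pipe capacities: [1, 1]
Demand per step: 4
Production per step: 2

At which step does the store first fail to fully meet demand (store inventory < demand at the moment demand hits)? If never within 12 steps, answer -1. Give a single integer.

Step 1: demand=4,sold=4 ship[1->2]=1 ship[0->1]=1 prod=2 -> [4 8 8]
Step 2: demand=4,sold=4 ship[1->2]=1 ship[0->1]=1 prod=2 -> [5 8 5]
Step 3: demand=4,sold=4 ship[1->2]=1 ship[0->1]=1 prod=2 -> [6 8 2]
Step 4: demand=4,sold=2 ship[1->2]=1 ship[0->1]=1 prod=2 -> [7 8 1]
Step 5: demand=4,sold=1 ship[1->2]=1 ship[0->1]=1 prod=2 -> [8 8 1]
Step 6: demand=4,sold=1 ship[1->2]=1 ship[0->1]=1 prod=2 -> [9 8 1]
Step 7: demand=4,sold=1 ship[1->2]=1 ship[0->1]=1 prod=2 -> [10 8 1]
Step 8: demand=4,sold=1 ship[1->2]=1 ship[0->1]=1 prod=2 -> [11 8 1]
Step 9: demand=4,sold=1 ship[1->2]=1 ship[0->1]=1 prod=2 -> [12 8 1]
Step 10: demand=4,sold=1 ship[1->2]=1 ship[0->1]=1 prod=2 -> [13 8 1]
Step 11: demand=4,sold=1 ship[1->2]=1 ship[0->1]=1 prod=2 -> [14 8 1]
Step 12: demand=4,sold=1 ship[1->2]=1 ship[0->1]=1 prod=2 -> [15 8 1]
First stockout at step 4

4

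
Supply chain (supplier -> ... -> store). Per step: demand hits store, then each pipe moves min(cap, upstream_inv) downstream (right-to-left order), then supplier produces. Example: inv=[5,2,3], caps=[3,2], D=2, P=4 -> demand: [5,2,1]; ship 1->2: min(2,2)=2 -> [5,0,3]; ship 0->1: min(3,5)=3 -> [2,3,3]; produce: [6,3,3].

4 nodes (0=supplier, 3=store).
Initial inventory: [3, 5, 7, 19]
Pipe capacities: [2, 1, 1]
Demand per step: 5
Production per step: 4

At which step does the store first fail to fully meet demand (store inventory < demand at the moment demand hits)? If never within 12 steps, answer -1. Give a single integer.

Step 1: demand=5,sold=5 ship[2->3]=1 ship[1->2]=1 ship[0->1]=2 prod=4 -> [5 6 7 15]
Step 2: demand=5,sold=5 ship[2->3]=1 ship[1->2]=1 ship[0->1]=2 prod=4 -> [7 7 7 11]
Step 3: demand=5,sold=5 ship[2->3]=1 ship[1->2]=1 ship[0->1]=2 prod=4 -> [9 8 7 7]
Step 4: demand=5,sold=5 ship[2->3]=1 ship[1->2]=1 ship[0->1]=2 prod=4 -> [11 9 7 3]
Step 5: demand=5,sold=3 ship[2->3]=1 ship[1->2]=1 ship[0->1]=2 prod=4 -> [13 10 7 1]
Step 6: demand=5,sold=1 ship[2->3]=1 ship[1->2]=1 ship[0->1]=2 prod=4 -> [15 11 7 1]
Step 7: demand=5,sold=1 ship[2->3]=1 ship[1->2]=1 ship[0->1]=2 prod=4 -> [17 12 7 1]
Step 8: demand=5,sold=1 ship[2->3]=1 ship[1->2]=1 ship[0->1]=2 prod=4 -> [19 13 7 1]
Step 9: demand=5,sold=1 ship[2->3]=1 ship[1->2]=1 ship[0->1]=2 prod=4 -> [21 14 7 1]
Step 10: demand=5,sold=1 ship[2->3]=1 ship[1->2]=1 ship[0->1]=2 prod=4 -> [23 15 7 1]
Step 11: demand=5,sold=1 ship[2->3]=1 ship[1->2]=1 ship[0->1]=2 prod=4 -> [25 16 7 1]
Step 12: demand=5,sold=1 ship[2->3]=1 ship[1->2]=1 ship[0->1]=2 prod=4 -> [27 17 7 1]
First stockout at step 5

5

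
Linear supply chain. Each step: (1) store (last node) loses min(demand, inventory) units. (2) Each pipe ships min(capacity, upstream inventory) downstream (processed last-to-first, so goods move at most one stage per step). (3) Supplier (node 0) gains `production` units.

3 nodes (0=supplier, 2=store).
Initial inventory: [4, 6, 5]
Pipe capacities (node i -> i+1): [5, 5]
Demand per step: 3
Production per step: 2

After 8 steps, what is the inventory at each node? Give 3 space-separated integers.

Step 1: demand=3,sold=3 ship[1->2]=5 ship[0->1]=4 prod=2 -> inv=[2 5 7]
Step 2: demand=3,sold=3 ship[1->2]=5 ship[0->1]=2 prod=2 -> inv=[2 2 9]
Step 3: demand=3,sold=3 ship[1->2]=2 ship[0->1]=2 prod=2 -> inv=[2 2 8]
Step 4: demand=3,sold=3 ship[1->2]=2 ship[0->1]=2 prod=2 -> inv=[2 2 7]
Step 5: demand=3,sold=3 ship[1->2]=2 ship[0->1]=2 prod=2 -> inv=[2 2 6]
Step 6: demand=3,sold=3 ship[1->2]=2 ship[0->1]=2 prod=2 -> inv=[2 2 5]
Step 7: demand=3,sold=3 ship[1->2]=2 ship[0->1]=2 prod=2 -> inv=[2 2 4]
Step 8: demand=3,sold=3 ship[1->2]=2 ship[0->1]=2 prod=2 -> inv=[2 2 3]

2 2 3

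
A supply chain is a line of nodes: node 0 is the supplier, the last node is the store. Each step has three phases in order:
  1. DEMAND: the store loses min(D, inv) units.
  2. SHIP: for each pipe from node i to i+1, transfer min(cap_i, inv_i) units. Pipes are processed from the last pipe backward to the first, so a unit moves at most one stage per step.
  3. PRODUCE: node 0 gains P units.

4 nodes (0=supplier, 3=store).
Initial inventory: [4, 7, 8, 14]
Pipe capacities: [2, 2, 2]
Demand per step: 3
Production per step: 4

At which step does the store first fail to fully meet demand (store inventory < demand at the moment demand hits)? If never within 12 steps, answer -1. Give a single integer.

Step 1: demand=3,sold=3 ship[2->3]=2 ship[1->2]=2 ship[0->1]=2 prod=4 -> [6 7 8 13]
Step 2: demand=3,sold=3 ship[2->3]=2 ship[1->2]=2 ship[0->1]=2 prod=4 -> [8 7 8 12]
Step 3: demand=3,sold=3 ship[2->3]=2 ship[1->2]=2 ship[0->1]=2 prod=4 -> [10 7 8 11]
Step 4: demand=3,sold=3 ship[2->3]=2 ship[1->2]=2 ship[0->1]=2 prod=4 -> [12 7 8 10]
Step 5: demand=3,sold=3 ship[2->3]=2 ship[1->2]=2 ship[0->1]=2 prod=4 -> [14 7 8 9]
Step 6: demand=3,sold=3 ship[2->3]=2 ship[1->2]=2 ship[0->1]=2 prod=4 -> [16 7 8 8]
Step 7: demand=3,sold=3 ship[2->3]=2 ship[1->2]=2 ship[0->1]=2 prod=4 -> [18 7 8 7]
Step 8: demand=3,sold=3 ship[2->3]=2 ship[1->2]=2 ship[0->1]=2 prod=4 -> [20 7 8 6]
Step 9: demand=3,sold=3 ship[2->3]=2 ship[1->2]=2 ship[0->1]=2 prod=4 -> [22 7 8 5]
Step 10: demand=3,sold=3 ship[2->3]=2 ship[1->2]=2 ship[0->1]=2 prod=4 -> [24 7 8 4]
Step 11: demand=3,sold=3 ship[2->3]=2 ship[1->2]=2 ship[0->1]=2 prod=4 -> [26 7 8 3]
Step 12: demand=3,sold=3 ship[2->3]=2 ship[1->2]=2 ship[0->1]=2 prod=4 -> [28 7 8 2]
No stockout in 12 steps

-1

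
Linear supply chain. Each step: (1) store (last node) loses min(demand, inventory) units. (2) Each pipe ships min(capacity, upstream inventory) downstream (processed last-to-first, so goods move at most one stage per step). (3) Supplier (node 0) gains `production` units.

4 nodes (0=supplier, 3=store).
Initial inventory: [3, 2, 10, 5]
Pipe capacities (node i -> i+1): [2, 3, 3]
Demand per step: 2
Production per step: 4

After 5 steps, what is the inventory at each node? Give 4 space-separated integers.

Step 1: demand=2,sold=2 ship[2->3]=3 ship[1->2]=2 ship[0->1]=2 prod=4 -> inv=[5 2 9 6]
Step 2: demand=2,sold=2 ship[2->3]=3 ship[1->2]=2 ship[0->1]=2 prod=4 -> inv=[7 2 8 7]
Step 3: demand=2,sold=2 ship[2->3]=3 ship[1->2]=2 ship[0->1]=2 prod=4 -> inv=[9 2 7 8]
Step 4: demand=2,sold=2 ship[2->3]=3 ship[1->2]=2 ship[0->1]=2 prod=4 -> inv=[11 2 6 9]
Step 5: demand=2,sold=2 ship[2->3]=3 ship[1->2]=2 ship[0->1]=2 prod=4 -> inv=[13 2 5 10]

13 2 5 10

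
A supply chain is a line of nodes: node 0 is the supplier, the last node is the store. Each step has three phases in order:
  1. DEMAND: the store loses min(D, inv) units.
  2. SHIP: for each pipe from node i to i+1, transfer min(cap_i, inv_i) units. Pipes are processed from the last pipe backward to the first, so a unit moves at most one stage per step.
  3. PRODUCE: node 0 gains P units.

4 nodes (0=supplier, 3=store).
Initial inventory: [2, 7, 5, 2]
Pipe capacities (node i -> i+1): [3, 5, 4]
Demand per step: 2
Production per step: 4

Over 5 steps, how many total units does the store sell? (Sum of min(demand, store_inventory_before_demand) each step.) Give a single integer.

Step 1: sold=2 (running total=2) -> [4 4 6 4]
Step 2: sold=2 (running total=4) -> [5 3 6 6]
Step 3: sold=2 (running total=6) -> [6 3 5 8]
Step 4: sold=2 (running total=8) -> [7 3 4 10]
Step 5: sold=2 (running total=10) -> [8 3 3 12]

Answer: 10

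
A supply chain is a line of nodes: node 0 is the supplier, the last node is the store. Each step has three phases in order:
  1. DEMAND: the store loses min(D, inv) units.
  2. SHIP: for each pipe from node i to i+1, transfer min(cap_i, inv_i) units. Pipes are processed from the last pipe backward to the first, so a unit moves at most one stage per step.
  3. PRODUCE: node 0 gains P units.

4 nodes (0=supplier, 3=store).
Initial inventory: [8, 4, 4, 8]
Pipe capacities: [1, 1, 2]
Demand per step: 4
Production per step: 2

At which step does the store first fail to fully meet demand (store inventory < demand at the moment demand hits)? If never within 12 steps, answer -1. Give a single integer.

Step 1: demand=4,sold=4 ship[2->3]=2 ship[1->2]=1 ship[0->1]=1 prod=2 -> [9 4 3 6]
Step 2: demand=4,sold=4 ship[2->3]=2 ship[1->2]=1 ship[0->1]=1 prod=2 -> [10 4 2 4]
Step 3: demand=4,sold=4 ship[2->3]=2 ship[1->2]=1 ship[0->1]=1 prod=2 -> [11 4 1 2]
Step 4: demand=4,sold=2 ship[2->3]=1 ship[1->2]=1 ship[0->1]=1 prod=2 -> [12 4 1 1]
Step 5: demand=4,sold=1 ship[2->3]=1 ship[1->2]=1 ship[0->1]=1 prod=2 -> [13 4 1 1]
Step 6: demand=4,sold=1 ship[2->3]=1 ship[1->2]=1 ship[0->1]=1 prod=2 -> [14 4 1 1]
Step 7: demand=4,sold=1 ship[2->3]=1 ship[1->2]=1 ship[0->1]=1 prod=2 -> [15 4 1 1]
Step 8: demand=4,sold=1 ship[2->3]=1 ship[1->2]=1 ship[0->1]=1 prod=2 -> [16 4 1 1]
Step 9: demand=4,sold=1 ship[2->3]=1 ship[1->2]=1 ship[0->1]=1 prod=2 -> [17 4 1 1]
Step 10: demand=4,sold=1 ship[2->3]=1 ship[1->2]=1 ship[0->1]=1 prod=2 -> [18 4 1 1]
Step 11: demand=4,sold=1 ship[2->3]=1 ship[1->2]=1 ship[0->1]=1 prod=2 -> [19 4 1 1]
Step 12: demand=4,sold=1 ship[2->3]=1 ship[1->2]=1 ship[0->1]=1 prod=2 -> [20 4 1 1]
First stockout at step 4

4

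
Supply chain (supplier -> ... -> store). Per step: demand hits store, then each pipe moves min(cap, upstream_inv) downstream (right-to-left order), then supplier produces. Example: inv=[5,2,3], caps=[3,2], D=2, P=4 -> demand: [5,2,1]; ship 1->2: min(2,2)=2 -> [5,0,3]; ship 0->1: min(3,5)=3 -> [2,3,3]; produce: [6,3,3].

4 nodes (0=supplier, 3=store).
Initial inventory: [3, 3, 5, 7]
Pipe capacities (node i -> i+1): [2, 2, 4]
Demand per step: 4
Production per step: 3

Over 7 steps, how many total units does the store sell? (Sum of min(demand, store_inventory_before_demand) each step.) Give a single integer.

Step 1: sold=4 (running total=4) -> [4 3 3 7]
Step 2: sold=4 (running total=8) -> [5 3 2 6]
Step 3: sold=4 (running total=12) -> [6 3 2 4]
Step 4: sold=4 (running total=16) -> [7 3 2 2]
Step 5: sold=2 (running total=18) -> [8 3 2 2]
Step 6: sold=2 (running total=20) -> [9 3 2 2]
Step 7: sold=2 (running total=22) -> [10 3 2 2]

Answer: 22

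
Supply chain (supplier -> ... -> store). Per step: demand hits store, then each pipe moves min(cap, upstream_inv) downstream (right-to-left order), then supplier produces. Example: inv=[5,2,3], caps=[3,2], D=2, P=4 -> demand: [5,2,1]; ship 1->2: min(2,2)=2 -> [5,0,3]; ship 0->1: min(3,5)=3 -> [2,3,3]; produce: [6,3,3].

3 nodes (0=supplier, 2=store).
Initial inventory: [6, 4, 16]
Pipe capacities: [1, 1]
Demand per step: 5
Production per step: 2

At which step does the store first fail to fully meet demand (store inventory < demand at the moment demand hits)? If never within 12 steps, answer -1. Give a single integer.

Step 1: demand=5,sold=5 ship[1->2]=1 ship[0->1]=1 prod=2 -> [7 4 12]
Step 2: demand=5,sold=5 ship[1->2]=1 ship[0->1]=1 prod=2 -> [8 4 8]
Step 3: demand=5,sold=5 ship[1->2]=1 ship[0->1]=1 prod=2 -> [9 4 4]
Step 4: demand=5,sold=4 ship[1->2]=1 ship[0->1]=1 prod=2 -> [10 4 1]
Step 5: demand=5,sold=1 ship[1->2]=1 ship[0->1]=1 prod=2 -> [11 4 1]
Step 6: demand=5,sold=1 ship[1->2]=1 ship[0->1]=1 prod=2 -> [12 4 1]
Step 7: demand=5,sold=1 ship[1->2]=1 ship[0->1]=1 prod=2 -> [13 4 1]
Step 8: demand=5,sold=1 ship[1->2]=1 ship[0->1]=1 prod=2 -> [14 4 1]
Step 9: demand=5,sold=1 ship[1->2]=1 ship[0->1]=1 prod=2 -> [15 4 1]
Step 10: demand=5,sold=1 ship[1->2]=1 ship[0->1]=1 prod=2 -> [16 4 1]
Step 11: demand=5,sold=1 ship[1->2]=1 ship[0->1]=1 prod=2 -> [17 4 1]
Step 12: demand=5,sold=1 ship[1->2]=1 ship[0->1]=1 prod=2 -> [18 4 1]
First stockout at step 4

4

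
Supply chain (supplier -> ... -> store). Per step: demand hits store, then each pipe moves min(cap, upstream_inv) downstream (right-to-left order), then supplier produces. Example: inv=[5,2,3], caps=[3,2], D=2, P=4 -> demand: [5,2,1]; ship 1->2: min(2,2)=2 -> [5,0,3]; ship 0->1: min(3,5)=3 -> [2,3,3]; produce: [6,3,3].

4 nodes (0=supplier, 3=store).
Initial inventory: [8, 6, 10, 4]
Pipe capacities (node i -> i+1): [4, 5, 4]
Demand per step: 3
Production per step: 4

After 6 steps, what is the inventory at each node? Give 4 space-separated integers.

Step 1: demand=3,sold=3 ship[2->3]=4 ship[1->2]=5 ship[0->1]=4 prod=4 -> inv=[8 5 11 5]
Step 2: demand=3,sold=3 ship[2->3]=4 ship[1->2]=5 ship[0->1]=4 prod=4 -> inv=[8 4 12 6]
Step 3: demand=3,sold=3 ship[2->3]=4 ship[1->2]=4 ship[0->1]=4 prod=4 -> inv=[8 4 12 7]
Step 4: demand=3,sold=3 ship[2->3]=4 ship[1->2]=4 ship[0->1]=4 prod=4 -> inv=[8 4 12 8]
Step 5: demand=3,sold=3 ship[2->3]=4 ship[1->2]=4 ship[0->1]=4 prod=4 -> inv=[8 4 12 9]
Step 6: demand=3,sold=3 ship[2->3]=4 ship[1->2]=4 ship[0->1]=4 prod=4 -> inv=[8 4 12 10]

8 4 12 10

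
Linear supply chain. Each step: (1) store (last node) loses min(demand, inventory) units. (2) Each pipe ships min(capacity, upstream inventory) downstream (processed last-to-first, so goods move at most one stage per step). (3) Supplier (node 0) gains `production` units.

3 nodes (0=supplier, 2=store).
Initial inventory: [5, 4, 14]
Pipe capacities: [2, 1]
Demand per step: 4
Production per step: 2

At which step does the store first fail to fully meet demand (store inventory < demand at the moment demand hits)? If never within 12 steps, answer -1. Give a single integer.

Step 1: demand=4,sold=4 ship[1->2]=1 ship[0->1]=2 prod=2 -> [5 5 11]
Step 2: demand=4,sold=4 ship[1->2]=1 ship[0->1]=2 prod=2 -> [5 6 8]
Step 3: demand=4,sold=4 ship[1->2]=1 ship[0->1]=2 prod=2 -> [5 7 5]
Step 4: demand=4,sold=4 ship[1->2]=1 ship[0->1]=2 prod=2 -> [5 8 2]
Step 5: demand=4,sold=2 ship[1->2]=1 ship[0->1]=2 prod=2 -> [5 9 1]
Step 6: demand=4,sold=1 ship[1->2]=1 ship[0->1]=2 prod=2 -> [5 10 1]
Step 7: demand=4,sold=1 ship[1->2]=1 ship[0->1]=2 prod=2 -> [5 11 1]
Step 8: demand=4,sold=1 ship[1->2]=1 ship[0->1]=2 prod=2 -> [5 12 1]
Step 9: demand=4,sold=1 ship[1->2]=1 ship[0->1]=2 prod=2 -> [5 13 1]
Step 10: demand=4,sold=1 ship[1->2]=1 ship[0->1]=2 prod=2 -> [5 14 1]
Step 11: demand=4,sold=1 ship[1->2]=1 ship[0->1]=2 prod=2 -> [5 15 1]
Step 12: demand=4,sold=1 ship[1->2]=1 ship[0->1]=2 prod=2 -> [5 16 1]
First stockout at step 5

5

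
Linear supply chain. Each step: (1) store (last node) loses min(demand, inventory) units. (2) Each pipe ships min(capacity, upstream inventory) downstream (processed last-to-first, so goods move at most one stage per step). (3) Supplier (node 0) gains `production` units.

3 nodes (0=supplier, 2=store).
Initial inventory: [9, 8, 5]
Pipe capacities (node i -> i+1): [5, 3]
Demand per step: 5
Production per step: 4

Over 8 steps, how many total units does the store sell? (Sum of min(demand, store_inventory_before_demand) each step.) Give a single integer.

Step 1: sold=5 (running total=5) -> [8 10 3]
Step 2: sold=3 (running total=8) -> [7 12 3]
Step 3: sold=3 (running total=11) -> [6 14 3]
Step 4: sold=3 (running total=14) -> [5 16 3]
Step 5: sold=3 (running total=17) -> [4 18 3]
Step 6: sold=3 (running total=20) -> [4 19 3]
Step 7: sold=3 (running total=23) -> [4 20 3]
Step 8: sold=3 (running total=26) -> [4 21 3]

Answer: 26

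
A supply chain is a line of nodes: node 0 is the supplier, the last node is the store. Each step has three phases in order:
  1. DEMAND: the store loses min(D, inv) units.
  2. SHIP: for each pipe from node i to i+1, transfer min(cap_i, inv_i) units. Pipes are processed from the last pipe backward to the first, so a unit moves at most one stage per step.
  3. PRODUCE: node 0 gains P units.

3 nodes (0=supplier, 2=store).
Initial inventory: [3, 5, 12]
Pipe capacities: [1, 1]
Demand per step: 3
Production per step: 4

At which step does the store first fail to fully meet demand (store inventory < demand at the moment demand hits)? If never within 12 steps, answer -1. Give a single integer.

Step 1: demand=3,sold=3 ship[1->2]=1 ship[0->1]=1 prod=4 -> [6 5 10]
Step 2: demand=3,sold=3 ship[1->2]=1 ship[0->1]=1 prod=4 -> [9 5 8]
Step 3: demand=3,sold=3 ship[1->2]=1 ship[0->1]=1 prod=4 -> [12 5 6]
Step 4: demand=3,sold=3 ship[1->2]=1 ship[0->1]=1 prod=4 -> [15 5 4]
Step 5: demand=3,sold=3 ship[1->2]=1 ship[0->1]=1 prod=4 -> [18 5 2]
Step 6: demand=3,sold=2 ship[1->2]=1 ship[0->1]=1 prod=4 -> [21 5 1]
Step 7: demand=3,sold=1 ship[1->2]=1 ship[0->1]=1 prod=4 -> [24 5 1]
Step 8: demand=3,sold=1 ship[1->2]=1 ship[0->1]=1 prod=4 -> [27 5 1]
Step 9: demand=3,sold=1 ship[1->2]=1 ship[0->1]=1 prod=4 -> [30 5 1]
Step 10: demand=3,sold=1 ship[1->2]=1 ship[0->1]=1 prod=4 -> [33 5 1]
Step 11: demand=3,sold=1 ship[1->2]=1 ship[0->1]=1 prod=4 -> [36 5 1]
Step 12: demand=3,sold=1 ship[1->2]=1 ship[0->1]=1 prod=4 -> [39 5 1]
First stockout at step 6

6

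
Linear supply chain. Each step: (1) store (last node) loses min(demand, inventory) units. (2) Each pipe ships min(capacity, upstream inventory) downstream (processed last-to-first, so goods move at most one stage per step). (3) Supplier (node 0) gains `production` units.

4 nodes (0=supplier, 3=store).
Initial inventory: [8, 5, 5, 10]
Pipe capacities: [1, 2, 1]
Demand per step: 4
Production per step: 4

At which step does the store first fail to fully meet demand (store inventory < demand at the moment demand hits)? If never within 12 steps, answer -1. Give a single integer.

Step 1: demand=4,sold=4 ship[2->3]=1 ship[1->2]=2 ship[0->1]=1 prod=4 -> [11 4 6 7]
Step 2: demand=4,sold=4 ship[2->3]=1 ship[1->2]=2 ship[0->1]=1 prod=4 -> [14 3 7 4]
Step 3: demand=4,sold=4 ship[2->3]=1 ship[1->2]=2 ship[0->1]=1 prod=4 -> [17 2 8 1]
Step 4: demand=4,sold=1 ship[2->3]=1 ship[1->2]=2 ship[0->1]=1 prod=4 -> [20 1 9 1]
Step 5: demand=4,sold=1 ship[2->3]=1 ship[1->2]=1 ship[0->1]=1 prod=4 -> [23 1 9 1]
Step 6: demand=4,sold=1 ship[2->3]=1 ship[1->2]=1 ship[0->1]=1 prod=4 -> [26 1 9 1]
Step 7: demand=4,sold=1 ship[2->3]=1 ship[1->2]=1 ship[0->1]=1 prod=4 -> [29 1 9 1]
Step 8: demand=4,sold=1 ship[2->3]=1 ship[1->2]=1 ship[0->1]=1 prod=4 -> [32 1 9 1]
Step 9: demand=4,sold=1 ship[2->3]=1 ship[1->2]=1 ship[0->1]=1 prod=4 -> [35 1 9 1]
Step 10: demand=4,sold=1 ship[2->3]=1 ship[1->2]=1 ship[0->1]=1 prod=4 -> [38 1 9 1]
Step 11: demand=4,sold=1 ship[2->3]=1 ship[1->2]=1 ship[0->1]=1 prod=4 -> [41 1 9 1]
Step 12: demand=4,sold=1 ship[2->3]=1 ship[1->2]=1 ship[0->1]=1 prod=4 -> [44 1 9 1]
First stockout at step 4

4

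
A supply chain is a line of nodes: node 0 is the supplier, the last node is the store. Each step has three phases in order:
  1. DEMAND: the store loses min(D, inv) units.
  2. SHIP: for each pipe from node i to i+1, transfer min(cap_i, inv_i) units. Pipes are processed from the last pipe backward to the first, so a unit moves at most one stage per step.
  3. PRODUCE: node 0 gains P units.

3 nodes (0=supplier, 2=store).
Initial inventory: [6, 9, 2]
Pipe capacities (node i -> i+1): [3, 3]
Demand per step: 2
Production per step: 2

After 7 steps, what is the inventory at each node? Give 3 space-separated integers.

Step 1: demand=2,sold=2 ship[1->2]=3 ship[0->1]=3 prod=2 -> inv=[5 9 3]
Step 2: demand=2,sold=2 ship[1->2]=3 ship[0->1]=3 prod=2 -> inv=[4 9 4]
Step 3: demand=2,sold=2 ship[1->2]=3 ship[0->1]=3 prod=2 -> inv=[3 9 5]
Step 4: demand=2,sold=2 ship[1->2]=3 ship[0->1]=3 prod=2 -> inv=[2 9 6]
Step 5: demand=2,sold=2 ship[1->2]=3 ship[0->1]=2 prod=2 -> inv=[2 8 7]
Step 6: demand=2,sold=2 ship[1->2]=3 ship[0->1]=2 prod=2 -> inv=[2 7 8]
Step 7: demand=2,sold=2 ship[1->2]=3 ship[0->1]=2 prod=2 -> inv=[2 6 9]

2 6 9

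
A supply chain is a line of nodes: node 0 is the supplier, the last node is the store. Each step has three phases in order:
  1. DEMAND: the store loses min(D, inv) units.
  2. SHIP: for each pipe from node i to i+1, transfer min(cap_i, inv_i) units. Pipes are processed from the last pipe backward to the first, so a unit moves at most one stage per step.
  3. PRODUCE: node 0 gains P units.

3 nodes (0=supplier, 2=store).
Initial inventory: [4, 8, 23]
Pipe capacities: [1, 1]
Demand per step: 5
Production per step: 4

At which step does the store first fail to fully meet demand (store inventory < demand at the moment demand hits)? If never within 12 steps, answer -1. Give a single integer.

Step 1: demand=5,sold=5 ship[1->2]=1 ship[0->1]=1 prod=4 -> [7 8 19]
Step 2: demand=5,sold=5 ship[1->2]=1 ship[0->1]=1 prod=4 -> [10 8 15]
Step 3: demand=5,sold=5 ship[1->2]=1 ship[0->1]=1 prod=4 -> [13 8 11]
Step 4: demand=5,sold=5 ship[1->2]=1 ship[0->1]=1 prod=4 -> [16 8 7]
Step 5: demand=5,sold=5 ship[1->2]=1 ship[0->1]=1 prod=4 -> [19 8 3]
Step 6: demand=5,sold=3 ship[1->2]=1 ship[0->1]=1 prod=4 -> [22 8 1]
Step 7: demand=5,sold=1 ship[1->2]=1 ship[0->1]=1 prod=4 -> [25 8 1]
Step 8: demand=5,sold=1 ship[1->2]=1 ship[0->1]=1 prod=4 -> [28 8 1]
Step 9: demand=5,sold=1 ship[1->2]=1 ship[0->1]=1 prod=4 -> [31 8 1]
Step 10: demand=5,sold=1 ship[1->2]=1 ship[0->1]=1 prod=4 -> [34 8 1]
Step 11: demand=5,sold=1 ship[1->2]=1 ship[0->1]=1 prod=4 -> [37 8 1]
Step 12: demand=5,sold=1 ship[1->2]=1 ship[0->1]=1 prod=4 -> [40 8 1]
First stockout at step 6

6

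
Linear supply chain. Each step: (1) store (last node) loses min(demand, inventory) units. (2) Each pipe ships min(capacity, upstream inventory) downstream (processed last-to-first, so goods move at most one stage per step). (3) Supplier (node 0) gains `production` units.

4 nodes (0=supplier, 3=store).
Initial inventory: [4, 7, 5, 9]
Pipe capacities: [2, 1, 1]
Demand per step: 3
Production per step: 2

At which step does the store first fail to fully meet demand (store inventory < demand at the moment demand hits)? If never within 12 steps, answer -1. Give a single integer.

Step 1: demand=3,sold=3 ship[2->3]=1 ship[1->2]=1 ship[0->1]=2 prod=2 -> [4 8 5 7]
Step 2: demand=3,sold=3 ship[2->3]=1 ship[1->2]=1 ship[0->1]=2 prod=2 -> [4 9 5 5]
Step 3: demand=3,sold=3 ship[2->3]=1 ship[1->2]=1 ship[0->1]=2 prod=2 -> [4 10 5 3]
Step 4: demand=3,sold=3 ship[2->3]=1 ship[1->2]=1 ship[0->1]=2 prod=2 -> [4 11 5 1]
Step 5: demand=3,sold=1 ship[2->3]=1 ship[1->2]=1 ship[0->1]=2 prod=2 -> [4 12 5 1]
Step 6: demand=3,sold=1 ship[2->3]=1 ship[1->2]=1 ship[0->1]=2 prod=2 -> [4 13 5 1]
Step 7: demand=3,sold=1 ship[2->3]=1 ship[1->2]=1 ship[0->1]=2 prod=2 -> [4 14 5 1]
Step 8: demand=3,sold=1 ship[2->3]=1 ship[1->2]=1 ship[0->1]=2 prod=2 -> [4 15 5 1]
Step 9: demand=3,sold=1 ship[2->3]=1 ship[1->2]=1 ship[0->1]=2 prod=2 -> [4 16 5 1]
Step 10: demand=3,sold=1 ship[2->3]=1 ship[1->2]=1 ship[0->1]=2 prod=2 -> [4 17 5 1]
Step 11: demand=3,sold=1 ship[2->3]=1 ship[1->2]=1 ship[0->1]=2 prod=2 -> [4 18 5 1]
Step 12: demand=3,sold=1 ship[2->3]=1 ship[1->2]=1 ship[0->1]=2 prod=2 -> [4 19 5 1]
First stockout at step 5

5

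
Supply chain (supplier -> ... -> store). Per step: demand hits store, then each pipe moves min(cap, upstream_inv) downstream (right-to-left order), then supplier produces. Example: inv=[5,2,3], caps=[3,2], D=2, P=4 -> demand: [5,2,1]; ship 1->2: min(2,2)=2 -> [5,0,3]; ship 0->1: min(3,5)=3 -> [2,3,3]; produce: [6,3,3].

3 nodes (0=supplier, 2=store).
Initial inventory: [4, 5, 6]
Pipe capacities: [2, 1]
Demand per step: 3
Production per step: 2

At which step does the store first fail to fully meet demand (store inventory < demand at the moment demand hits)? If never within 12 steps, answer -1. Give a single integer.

Step 1: demand=3,sold=3 ship[1->2]=1 ship[0->1]=2 prod=2 -> [4 6 4]
Step 2: demand=3,sold=3 ship[1->2]=1 ship[0->1]=2 prod=2 -> [4 7 2]
Step 3: demand=3,sold=2 ship[1->2]=1 ship[0->1]=2 prod=2 -> [4 8 1]
Step 4: demand=3,sold=1 ship[1->2]=1 ship[0->1]=2 prod=2 -> [4 9 1]
Step 5: demand=3,sold=1 ship[1->2]=1 ship[0->1]=2 prod=2 -> [4 10 1]
Step 6: demand=3,sold=1 ship[1->2]=1 ship[0->1]=2 prod=2 -> [4 11 1]
Step 7: demand=3,sold=1 ship[1->2]=1 ship[0->1]=2 prod=2 -> [4 12 1]
Step 8: demand=3,sold=1 ship[1->2]=1 ship[0->1]=2 prod=2 -> [4 13 1]
Step 9: demand=3,sold=1 ship[1->2]=1 ship[0->1]=2 prod=2 -> [4 14 1]
Step 10: demand=3,sold=1 ship[1->2]=1 ship[0->1]=2 prod=2 -> [4 15 1]
Step 11: demand=3,sold=1 ship[1->2]=1 ship[0->1]=2 prod=2 -> [4 16 1]
Step 12: demand=3,sold=1 ship[1->2]=1 ship[0->1]=2 prod=2 -> [4 17 1]
First stockout at step 3

3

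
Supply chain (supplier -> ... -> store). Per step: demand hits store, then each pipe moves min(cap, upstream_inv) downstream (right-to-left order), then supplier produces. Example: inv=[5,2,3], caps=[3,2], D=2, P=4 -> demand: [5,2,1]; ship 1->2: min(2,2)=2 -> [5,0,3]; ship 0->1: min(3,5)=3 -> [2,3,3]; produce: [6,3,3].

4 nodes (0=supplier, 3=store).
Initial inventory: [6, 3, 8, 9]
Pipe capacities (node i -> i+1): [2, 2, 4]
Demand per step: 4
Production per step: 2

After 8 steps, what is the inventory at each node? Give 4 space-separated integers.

Step 1: demand=4,sold=4 ship[2->3]=4 ship[1->2]=2 ship[0->1]=2 prod=2 -> inv=[6 3 6 9]
Step 2: demand=4,sold=4 ship[2->3]=4 ship[1->2]=2 ship[0->1]=2 prod=2 -> inv=[6 3 4 9]
Step 3: demand=4,sold=4 ship[2->3]=4 ship[1->2]=2 ship[0->1]=2 prod=2 -> inv=[6 3 2 9]
Step 4: demand=4,sold=4 ship[2->3]=2 ship[1->2]=2 ship[0->1]=2 prod=2 -> inv=[6 3 2 7]
Step 5: demand=4,sold=4 ship[2->3]=2 ship[1->2]=2 ship[0->1]=2 prod=2 -> inv=[6 3 2 5]
Step 6: demand=4,sold=4 ship[2->3]=2 ship[1->2]=2 ship[0->1]=2 prod=2 -> inv=[6 3 2 3]
Step 7: demand=4,sold=3 ship[2->3]=2 ship[1->2]=2 ship[0->1]=2 prod=2 -> inv=[6 3 2 2]
Step 8: demand=4,sold=2 ship[2->3]=2 ship[1->2]=2 ship[0->1]=2 prod=2 -> inv=[6 3 2 2]

6 3 2 2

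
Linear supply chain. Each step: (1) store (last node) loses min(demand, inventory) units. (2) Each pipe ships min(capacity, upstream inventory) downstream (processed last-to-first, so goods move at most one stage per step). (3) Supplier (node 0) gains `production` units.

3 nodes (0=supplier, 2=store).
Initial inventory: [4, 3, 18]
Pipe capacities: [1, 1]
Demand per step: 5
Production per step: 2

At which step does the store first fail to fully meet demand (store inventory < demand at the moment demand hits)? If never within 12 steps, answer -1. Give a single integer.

Step 1: demand=5,sold=5 ship[1->2]=1 ship[0->1]=1 prod=2 -> [5 3 14]
Step 2: demand=5,sold=5 ship[1->2]=1 ship[0->1]=1 prod=2 -> [6 3 10]
Step 3: demand=5,sold=5 ship[1->2]=1 ship[0->1]=1 prod=2 -> [7 3 6]
Step 4: demand=5,sold=5 ship[1->2]=1 ship[0->1]=1 prod=2 -> [8 3 2]
Step 5: demand=5,sold=2 ship[1->2]=1 ship[0->1]=1 prod=2 -> [9 3 1]
Step 6: demand=5,sold=1 ship[1->2]=1 ship[0->1]=1 prod=2 -> [10 3 1]
Step 7: demand=5,sold=1 ship[1->2]=1 ship[0->1]=1 prod=2 -> [11 3 1]
Step 8: demand=5,sold=1 ship[1->2]=1 ship[0->1]=1 prod=2 -> [12 3 1]
Step 9: demand=5,sold=1 ship[1->2]=1 ship[0->1]=1 prod=2 -> [13 3 1]
Step 10: demand=5,sold=1 ship[1->2]=1 ship[0->1]=1 prod=2 -> [14 3 1]
Step 11: demand=5,sold=1 ship[1->2]=1 ship[0->1]=1 prod=2 -> [15 3 1]
Step 12: demand=5,sold=1 ship[1->2]=1 ship[0->1]=1 prod=2 -> [16 3 1]
First stockout at step 5

5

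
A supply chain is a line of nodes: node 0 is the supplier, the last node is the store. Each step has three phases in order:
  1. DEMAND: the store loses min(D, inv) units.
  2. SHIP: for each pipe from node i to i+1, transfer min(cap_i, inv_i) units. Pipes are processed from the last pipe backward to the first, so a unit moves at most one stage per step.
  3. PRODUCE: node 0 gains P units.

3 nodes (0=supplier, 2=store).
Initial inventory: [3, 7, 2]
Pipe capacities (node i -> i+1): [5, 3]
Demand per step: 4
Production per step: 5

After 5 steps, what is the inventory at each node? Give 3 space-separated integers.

Step 1: demand=4,sold=2 ship[1->2]=3 ship[0->1]=3 prod=5 -> inv=[5 7 3]
Step 2: demand=4,sold=3 ship[1->2]=3 ship[0->1]=5 prod=5 -> inv=[5 9 3]
Step 3: demand=4,sold=3 ship[1->2]=3 ship[0->1]=5 prod=5 -> inv=[5 11 3]
Step 4: demand=4,sold=3 ship[1->2]=3 ship[0->1]=5 prod=5 -> inv=[5 13 3]
Step 5: demand=4,sold=3 ship[1->2]=3 ship[0->1]=5 prod=5 -> inv=[5 15 3]

5 15 3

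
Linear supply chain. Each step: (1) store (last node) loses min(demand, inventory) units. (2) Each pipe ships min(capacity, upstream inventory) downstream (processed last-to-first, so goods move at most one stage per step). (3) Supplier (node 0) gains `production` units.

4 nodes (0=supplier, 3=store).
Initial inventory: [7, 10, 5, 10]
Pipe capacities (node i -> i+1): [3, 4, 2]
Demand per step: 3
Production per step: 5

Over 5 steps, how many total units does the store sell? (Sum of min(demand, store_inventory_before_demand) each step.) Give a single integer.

Answer: 15

Derivation:
Step 1: sold=3 (running total=3) -> [9 9 7 9]
Step 2: sold=3 (running total=6) -> [11 8 9 8]
Step 3: sold=3 (running total=9) -> [13 7 11 7]
Step 4: sold=3 (running total=12) -> [15 6 13 6]
Step 5: sold=3 (running total=15) -> [17 5 15 5]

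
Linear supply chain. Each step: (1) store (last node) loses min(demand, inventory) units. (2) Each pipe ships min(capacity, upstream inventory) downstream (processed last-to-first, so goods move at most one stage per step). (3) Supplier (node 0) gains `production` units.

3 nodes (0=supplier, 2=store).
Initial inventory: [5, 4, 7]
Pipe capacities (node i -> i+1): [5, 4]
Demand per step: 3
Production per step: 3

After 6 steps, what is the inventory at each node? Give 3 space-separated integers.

Step 1: demand=3,sold=3 ship[1->2]=4 ship[0->1]=5 prod=3 -> inv=[3 5 8]
Step 2: demand=3,sold=3 ship[1->2]=4 ship[0->1]=3 prod=3 -> inv=[3 4 9]
Step 3: demand=3,sold=3 ship[1->2]=4 ship[0->1]=3 prod=3 -> inv=[3 3 10]
Step 4: demand=3,sold=3 ship[1->2]=3 ship[0->1]=3 prod=3 -> inv=[3 3 10]
Step 5: demand=3,sold=3 ship[1->2]=3 ship[0->1]=3 prod=3 -> inv=[3 3 10]
Step 6: demand=3,sold=3 ship[1->2]=3 ship[0->1]=3 prod=3 -> inv=[3 3 10]

3 3 10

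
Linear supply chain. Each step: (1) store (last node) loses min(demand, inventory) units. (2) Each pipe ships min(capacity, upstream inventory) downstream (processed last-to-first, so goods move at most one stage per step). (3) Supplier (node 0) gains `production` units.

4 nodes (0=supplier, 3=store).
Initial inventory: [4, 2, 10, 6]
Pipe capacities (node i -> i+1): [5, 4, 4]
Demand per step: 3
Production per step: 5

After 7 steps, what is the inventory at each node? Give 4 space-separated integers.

Step 1: demand=3,sold=3 ship[2->3]=4 ship[1->2]=2 ship[0->1]=4 prod=5 -> inv=[5 4 8 7]
Step 2: demand=3,sold=3 ship[2->3]=4 ship[1->2]=4 ship[0->1]=5 prod=5 -> inv=[5 5 8 8]
Step 3: demand=3,sold=3 ship[2->3]=4 ship[1->2]=4 ship[0->1]=5 prod=5 -> inv=[5 6 8 9]
Step 4: demand=3,sold=3 ship[2->3]=4 ship[1->2]=4 ship[0->1]=5 prod=5 -> inv=[5 7 8 10]
Step 5: demand=3,sold=3 ship[2->3]=4 ship[1->2]=4 ship[0->1]=5 prod=5 -> inv=[5 8 8 11]
Step 6: demand=3,sold=3 ship[2->3]=4 ship[1->2]=4 ship[0->1]=5 prod=5 -> inv=[5 9 8 12]
Step 7: demand=3,sold=3 ship[2->3]=4 ship[1->2]=4 ship[0->1]=5 prod=5 -> inv=[5 10 8 13]

5 10 8 13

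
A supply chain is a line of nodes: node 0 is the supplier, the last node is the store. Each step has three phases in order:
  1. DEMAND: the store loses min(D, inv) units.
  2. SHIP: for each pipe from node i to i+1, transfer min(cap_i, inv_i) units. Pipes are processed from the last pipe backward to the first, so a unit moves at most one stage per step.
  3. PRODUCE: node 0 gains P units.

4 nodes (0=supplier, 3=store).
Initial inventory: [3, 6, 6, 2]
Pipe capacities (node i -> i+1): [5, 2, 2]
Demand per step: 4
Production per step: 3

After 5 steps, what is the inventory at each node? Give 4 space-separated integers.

Step 1: demand=4,sold=2 ship[2->3]=2 ship[1->2]=2 ship[0->1]=3 prod=3 -> inv=[3 7 6 2]
Step 2: demand=4,sold=2 ship[2->3]=2 ship[1->2]=2 ship[0->1]=3 prod=3 -> inv=[3 8 6 2]
Step 3: demand=4,sold=2 ship[2->3]=2 ship[1->2]=2 ship[0->1]=3 prod=3 -> inv=[3 9 6 2]
Step 4: demand=4,sold=2 ship[2->3]=2 ship[1->2]=2 ship[0->1]=3 prod=3 -> inv=[3 10 6 2]
Step 5: demand=4,sold=2 ship[2->3]=2 ship[1->2]=2 ship[0->1]=3 prod=3 -> inv=[3 11 6 2]

3 11 6 2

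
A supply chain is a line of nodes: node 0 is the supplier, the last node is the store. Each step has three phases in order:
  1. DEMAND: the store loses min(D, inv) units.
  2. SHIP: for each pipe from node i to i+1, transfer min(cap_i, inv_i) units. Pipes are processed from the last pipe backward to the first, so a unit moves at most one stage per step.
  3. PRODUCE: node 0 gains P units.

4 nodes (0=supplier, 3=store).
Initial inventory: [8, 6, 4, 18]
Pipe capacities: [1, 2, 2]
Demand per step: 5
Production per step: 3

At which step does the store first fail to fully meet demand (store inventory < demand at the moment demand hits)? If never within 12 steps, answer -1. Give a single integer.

Step 1: demand=5,sold=5 ship[2->3]=2 ship[1->2]=2 ship[0->1]=1 prod=3 -> [10 5 4 15]
Step 2: demand=5,sold=5 ship[2->3]=2 ship[1->2]=2 ship[0->1]=1 prod=3 -> [12 4 4 12]
Step 3: demand=5,sold=5 ship[2->3]=2 ship[1->2]=2 ship[0->1]=1 prod=3 -> [14 3 4 9]
Step 4: demand=5,sold=5 ship[2->3]=2 ship[1->2]=2 ship[0->1]=1 prod=3 -> [16 2 4 6]
Step 5: demand=5,sold=5 ship[2->3]=2 ship[1->2]=2 ship[0->1]=1 prod=3 -> [18 1 4 3]
Step 6: demand=5,sold=3 ship[2->3]=2 ship[1->2]=1 ship[0->1]=1 prod=3 -> [20 1 3 2]
Step 7: demand=5,sold=2 ship[2->3]=2 ship[1->2]=1 ship[0->1]=1 prod=3 -> [22 1 2 2]
Step 8: demand=5,sold=2 ship[2->3]=2 ship[1->2]=1 ship[0->1]=1 prod=3 -> [24 1 1 2]
Step 9: demand=5,sold=2 ship[2->3]=1 ship[1->2]=1 ship[0->1]=1 prod=3 -> [26 1 1 1]
Step 10: demand=5,sold=1 ship[2->3]=1 ship[1->2]=1 ship[0->1]=1 prod=3 -> [28 1 1 1]
Step 11: demand=5,sold=1 ship[2->3]=1 ship[1->2]=1 ship[0->1]=1 prod=3 -> [30 1 1 1]
Step 12: demand=5,sold=1 ship[2->3]=1 ship[1->2]=1 ship[0->1]=1 prod=3 -> [32 1 1 1]
First stockout at step 6

6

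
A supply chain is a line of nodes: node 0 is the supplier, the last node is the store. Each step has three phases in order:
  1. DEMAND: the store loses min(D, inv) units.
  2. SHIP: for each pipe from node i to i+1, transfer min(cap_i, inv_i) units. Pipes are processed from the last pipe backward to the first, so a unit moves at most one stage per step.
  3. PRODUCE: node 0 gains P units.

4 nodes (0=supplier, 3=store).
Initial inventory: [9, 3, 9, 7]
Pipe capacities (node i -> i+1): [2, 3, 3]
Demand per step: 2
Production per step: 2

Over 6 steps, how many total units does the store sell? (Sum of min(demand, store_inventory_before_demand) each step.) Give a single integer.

Answer: 12

Derivation:
Step 1: sold=2 (running total=2) -> [9 2 9 8]
Step 2: sold=2 (running total=4) -> [9 2 8 9]
Step 3: sold=2 (running total=6) -> [9 2 7 10]
Step 4: sold=2 (running total=8) -> [9 2 6 11]
Step 5: sold=2 (running total=10) -> [9 2 5 12]
Step 6: sold=2 (running total=12) -> [9 2 4 13]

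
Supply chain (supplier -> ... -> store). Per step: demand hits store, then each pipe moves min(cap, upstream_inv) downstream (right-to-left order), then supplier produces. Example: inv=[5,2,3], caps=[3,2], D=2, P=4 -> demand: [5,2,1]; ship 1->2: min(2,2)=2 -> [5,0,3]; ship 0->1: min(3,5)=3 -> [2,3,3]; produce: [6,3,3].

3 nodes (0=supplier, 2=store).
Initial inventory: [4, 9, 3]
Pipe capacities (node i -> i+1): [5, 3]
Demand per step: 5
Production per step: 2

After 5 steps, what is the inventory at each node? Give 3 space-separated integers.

Step 1: demand=5,sold=3 ship[1->2]=3 ship[0->1]=4 prod=2 -> inv=[2 10 3]
Step 2: demand=5,sold=3 ship[1->2]=3 ship[0->1]=2 prod=2 -> inv=[2 9 3]
Step 3: demand=5,sold=3 ship[1->2]=3 ship[0->1]=2 prod=2 -> inv=[2 8 3]
Step 4: demand=5,sold=3 ship[1->2]=3 ship[0->1]=2 prod=2 -> inv=[2 7 3]
Step 5: demand=5,sold=3 ship[1->2]=3 ship[0->1]=2 prod=2 -> inv=[2 6 3]

2 6 3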